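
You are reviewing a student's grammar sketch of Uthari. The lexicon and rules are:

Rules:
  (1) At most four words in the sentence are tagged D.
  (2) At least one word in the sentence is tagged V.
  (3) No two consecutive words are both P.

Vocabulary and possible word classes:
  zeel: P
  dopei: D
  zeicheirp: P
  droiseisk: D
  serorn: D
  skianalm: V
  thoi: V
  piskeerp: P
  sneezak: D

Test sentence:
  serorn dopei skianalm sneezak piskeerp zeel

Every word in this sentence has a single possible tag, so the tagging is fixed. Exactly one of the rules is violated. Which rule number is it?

3

Fixed tagging: D D V D P P.
Rule check: R1 holds, R2 holds, R3 violated.
Only rule 3 fails.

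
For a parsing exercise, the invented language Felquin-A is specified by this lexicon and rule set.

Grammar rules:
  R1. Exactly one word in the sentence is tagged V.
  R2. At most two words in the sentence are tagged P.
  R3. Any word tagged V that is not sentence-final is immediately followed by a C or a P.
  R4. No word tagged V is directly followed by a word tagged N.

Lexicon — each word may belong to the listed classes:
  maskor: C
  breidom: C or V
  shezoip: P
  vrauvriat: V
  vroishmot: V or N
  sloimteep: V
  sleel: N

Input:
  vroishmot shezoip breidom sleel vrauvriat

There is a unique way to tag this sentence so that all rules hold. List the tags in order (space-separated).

N P C N V

Candidates per position — 1:vroishmot {V,N}; 2:shezoip {P}; 3:breidom {C,V}; 4:sleel {N}; 5:vrauvriat {V}.
If word 1 were V, no tagging could satisfy rule 1; so word 1 is N.
If word 3 were V, no tagging could satisfy rule 1; so word 3 is C.
The only consistent sequence is: N P C N V.
Checking: rule 1 satisfied; rule 2 satisfied; rule 3 satisfied; rule 4 satisfied.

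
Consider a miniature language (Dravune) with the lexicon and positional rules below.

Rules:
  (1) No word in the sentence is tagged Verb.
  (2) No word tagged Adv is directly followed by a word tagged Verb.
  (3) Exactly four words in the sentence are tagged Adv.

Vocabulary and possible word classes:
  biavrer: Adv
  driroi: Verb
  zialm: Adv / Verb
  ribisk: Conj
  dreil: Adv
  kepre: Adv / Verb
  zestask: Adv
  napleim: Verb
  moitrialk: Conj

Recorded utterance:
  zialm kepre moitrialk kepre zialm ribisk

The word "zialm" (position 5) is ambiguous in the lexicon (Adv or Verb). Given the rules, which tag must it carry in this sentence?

Adv

Candidates per position — 1:zialm {Adv,Verb}; 2:kepre {Adv,Verb}; 3:moitrialk {Conj}; 4:kepre {Adv,Verb}; 5:zialm {Adv,Verb}; 6:ribisk {Conj}.
Position 1: Verb is ruled out by rule 1; that leaves Adv.
Position 2: Verb is ruled out by rule 1; that leaves Adv.
Position 4: Verb is ruled out by rule 1; that leaves Adv.
Position 5: Verb is ruled out by rule 1; that leaves Adv.
The unique satisfying tagging is: Adv Adv Conj Adv Adv Conj.
Checking: rule 1 ✓; rule 2 ✓; rule 3 ✓.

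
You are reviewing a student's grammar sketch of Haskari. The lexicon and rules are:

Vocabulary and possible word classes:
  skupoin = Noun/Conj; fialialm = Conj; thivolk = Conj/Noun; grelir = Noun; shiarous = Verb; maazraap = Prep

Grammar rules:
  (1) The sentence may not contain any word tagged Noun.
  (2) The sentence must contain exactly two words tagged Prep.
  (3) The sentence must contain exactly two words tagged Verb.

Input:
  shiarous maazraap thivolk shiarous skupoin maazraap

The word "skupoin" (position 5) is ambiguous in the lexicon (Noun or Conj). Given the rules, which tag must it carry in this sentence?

Candidates per position — 1:shiarous {Verb}; 2:maazraap {Prep}; 3:thivolk {Conj,Noun}; 4:shiarous {Verb}; 5:skupoin {Noun,Conj}; 6:maazraap {Prep}.
Word 3 cannot be Noun — rule 1 would then fail for every completion. It is Conj.
Word 5 cannot be Noun — rule 1 would then fail for every completion. It is Conj.
That leaves exactly one tagging: Verb Prep Conj Verb Conj Prep.
Checking: rule 1 satisfied; rule 2 satisfied; rule 3 satisfied.

Conj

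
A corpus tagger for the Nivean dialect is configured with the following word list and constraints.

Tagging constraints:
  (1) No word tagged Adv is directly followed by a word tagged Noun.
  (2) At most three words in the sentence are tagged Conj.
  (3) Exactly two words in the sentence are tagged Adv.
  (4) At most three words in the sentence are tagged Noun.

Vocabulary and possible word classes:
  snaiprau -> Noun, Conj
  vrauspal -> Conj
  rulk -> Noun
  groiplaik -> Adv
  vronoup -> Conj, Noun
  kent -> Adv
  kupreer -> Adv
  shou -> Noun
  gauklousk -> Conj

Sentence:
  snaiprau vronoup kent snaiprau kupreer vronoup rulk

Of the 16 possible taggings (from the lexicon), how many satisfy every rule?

Candidates per position — 1:snaiprau {Noun,Conj}; 2:vronoup {Conj,Noun}; 3:kent {Adv}; 4:snaiprau {Noun,Conj}; 5:kupreer {Adv}; 6:vronoup {Conj,Noun}; 7:rulk {Noun}.
There are 16 candidate sequences in total.
The sequences that satisfy every rule: Noun Conj Adv Conj Adv Conj Noun; Noun Noun Adv Conj Adv Conj Noun; Conj Noun Adv Conj Adv Conj Noun.
Count = 3.

3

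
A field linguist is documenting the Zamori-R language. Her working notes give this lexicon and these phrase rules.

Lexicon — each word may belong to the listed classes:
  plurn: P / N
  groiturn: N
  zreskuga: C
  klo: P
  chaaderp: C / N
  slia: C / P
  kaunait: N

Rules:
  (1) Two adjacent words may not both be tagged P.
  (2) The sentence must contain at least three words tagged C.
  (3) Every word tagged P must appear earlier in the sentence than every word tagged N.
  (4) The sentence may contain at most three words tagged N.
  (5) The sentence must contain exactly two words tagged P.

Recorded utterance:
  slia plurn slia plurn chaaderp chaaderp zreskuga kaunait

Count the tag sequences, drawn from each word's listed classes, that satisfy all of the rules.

Candidates per position — 1:slia {C,P}; 2:plurn {P,N}; 3:slia {C,P}; 4:plurn {P,N}; 5:chaaderp {C,N}; 6:chaaderp {C,N}; 7:zreskuga {C}; 8:kaunait {N}.
There are 64 candidate sequences in total.
The sequences that satisfy every rule: C P C P C C C N; C P C P C N C N; C P C P N C C N; C P C P N N C N.
Count = 4.

4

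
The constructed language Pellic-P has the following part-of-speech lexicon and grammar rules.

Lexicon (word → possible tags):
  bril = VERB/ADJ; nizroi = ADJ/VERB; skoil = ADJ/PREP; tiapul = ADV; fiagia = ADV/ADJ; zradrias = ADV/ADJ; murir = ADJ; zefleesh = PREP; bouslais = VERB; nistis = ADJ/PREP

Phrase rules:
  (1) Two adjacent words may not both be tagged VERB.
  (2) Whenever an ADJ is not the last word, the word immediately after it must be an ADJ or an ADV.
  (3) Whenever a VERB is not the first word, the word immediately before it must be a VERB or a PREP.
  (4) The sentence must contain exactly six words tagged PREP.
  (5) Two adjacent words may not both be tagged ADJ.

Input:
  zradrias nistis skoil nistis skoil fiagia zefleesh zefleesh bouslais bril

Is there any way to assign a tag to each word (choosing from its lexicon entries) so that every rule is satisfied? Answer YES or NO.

YES

Candidates per position — 1:zradrias {ADV,ADJ}; 2:nistis {ADJ,PREP}; 3:skoil {ADJ,PREP}; 4:nistis {ADJ,PREP}; 5:skoil {ADJ,PREP}; 6:fiagia {ADV,ADJ}; 7:zefleesh {PREP}; 8:zefleesh {PREP}; 9:bouslais {VERB}; 10:bril {VERB,ADJ}.
One satisfying assignment: ADV PREP PREP PREP PREP ADV PREP PREP VERB ADJ.
Checking: rule 1 ok; rule 2 ok; rule 3 ok; rule 4 ok; rule 5 ok.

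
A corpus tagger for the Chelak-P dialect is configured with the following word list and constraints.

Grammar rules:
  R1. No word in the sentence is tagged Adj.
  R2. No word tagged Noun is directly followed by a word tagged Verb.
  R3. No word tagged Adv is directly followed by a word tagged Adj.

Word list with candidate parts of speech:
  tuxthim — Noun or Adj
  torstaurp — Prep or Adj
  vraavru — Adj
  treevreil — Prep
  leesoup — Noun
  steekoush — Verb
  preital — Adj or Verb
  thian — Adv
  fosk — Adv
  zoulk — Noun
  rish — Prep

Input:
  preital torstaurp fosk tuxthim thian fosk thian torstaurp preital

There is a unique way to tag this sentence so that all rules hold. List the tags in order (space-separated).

Candidates per position — 1:preital {Adj,Verb}; 2:torstaurp {Prep,Adj}; 3:fosk {Adv}; 4:tuxthim {Noun,Adj}; 5:thian {Adv}; 6:fosk {Adv}; 7:thian {Adv}; 8:torstaurp {Prep,Adj}; 9:preital {Adj,Verb}.
Position 1: tagging it Adj would leave rule 1 unsatisfiable, so it must be Verb.
Position 2: tagging it Adj would leave rule 1 unsatisfiable, so it must be Prep.
Position 4: tagging it Adj would leave rule 1 unsatisfiable, so it must be Noun.
Position 8: tagging it Adj would leave rule 1 unsatisfiable, so it must be Prep.
Position 9: tagging it Adj would leave rule 1 unsatisfiable, so it must be Verb.
The only consistent sequence is: Verb Prep Adv Noun Adv Adv Adv Prep Verb.
Verifying each rule — rule 1 ✓; rule 2 ✓; rule 3 ✓.

Verb Prep Adv Noun Adv Adv Adv Prep Verb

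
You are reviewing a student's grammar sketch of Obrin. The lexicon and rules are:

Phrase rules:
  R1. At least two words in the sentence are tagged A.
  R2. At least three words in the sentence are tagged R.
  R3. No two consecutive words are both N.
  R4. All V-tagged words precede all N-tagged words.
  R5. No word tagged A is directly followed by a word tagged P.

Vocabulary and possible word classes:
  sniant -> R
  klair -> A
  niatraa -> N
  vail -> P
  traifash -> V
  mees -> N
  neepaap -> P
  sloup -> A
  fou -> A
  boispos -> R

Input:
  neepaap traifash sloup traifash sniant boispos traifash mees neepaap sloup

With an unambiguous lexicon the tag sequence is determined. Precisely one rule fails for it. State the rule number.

2

Fixed tagging: P V A V R R V N P A.
Checking each rule: R1 ✓, R2 ✗, R3 ✓, R4 ✓, R5 ✓.
Only rule 2 fails.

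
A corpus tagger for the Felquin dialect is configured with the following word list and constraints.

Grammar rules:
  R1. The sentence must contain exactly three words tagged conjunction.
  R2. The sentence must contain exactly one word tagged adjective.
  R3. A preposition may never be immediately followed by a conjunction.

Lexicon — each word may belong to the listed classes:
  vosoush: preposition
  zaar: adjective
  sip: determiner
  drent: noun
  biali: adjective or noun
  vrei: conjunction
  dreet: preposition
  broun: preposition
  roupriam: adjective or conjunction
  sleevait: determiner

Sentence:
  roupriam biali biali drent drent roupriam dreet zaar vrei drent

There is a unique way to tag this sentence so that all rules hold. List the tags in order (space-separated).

Candidates per position — 1:roupriam {adjective,conjunction}; 2:biali {adjective,noun}; 3:biali {adjective,noun}; 4:drent {noun}; 5:drent {noun}; 6:roupriam {adjective,conjunction}; 7:dreet {preposition}; 8:zaar {adjective}; 9:vrei {conjunction}; 10:drent {noun}.
Position 1: tagging it adjective would leave rule 1 unsatisfiable, so it must be conjunction.
Position 2: tagging it adjective would leave rule 2 unsatisfiable, so it must be noun.
Position 3: tagging it adjective would leave rule 2 unsatisfiable, so it must be noun.
Position 6: tagging it adjective would leave rule 1 unsatisfiable, so it must be conjunction.
That leaves exactly one tagging: conjunction noun noun noun noun conjunction preposition adjective conjunction noun.
Checking: rule 1 ✓; rule 2 ✓; rule 3 ✓.

conjunction noun noun noun noun conjunction preposition adjective conjunction noun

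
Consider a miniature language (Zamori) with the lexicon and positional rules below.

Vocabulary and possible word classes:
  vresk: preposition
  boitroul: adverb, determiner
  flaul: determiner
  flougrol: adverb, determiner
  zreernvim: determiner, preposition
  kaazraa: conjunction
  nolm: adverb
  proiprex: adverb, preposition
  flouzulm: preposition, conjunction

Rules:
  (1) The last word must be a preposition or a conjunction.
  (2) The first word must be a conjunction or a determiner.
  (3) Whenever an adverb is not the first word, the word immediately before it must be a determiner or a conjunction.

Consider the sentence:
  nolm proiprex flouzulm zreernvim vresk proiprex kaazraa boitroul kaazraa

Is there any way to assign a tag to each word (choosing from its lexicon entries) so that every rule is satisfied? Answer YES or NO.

Candidates per position — 1:nolm {adverb}; 2:proiprex {adverb,preposition}; 3:flouzulm {preposition,conjunction}; 4:zreernvim {determiner,preposition}; 5:vresk {preposition}; 6:proiprex {adverb,preposition}; 7:kaazraa {conjunction}; 8:boitroul {adverb,determiner}; 9:kaazraa {conjunction}.
Rule 2 cannot be satisfied by any choice of tags from the lexicon.
So there is no consistent tagging.

NO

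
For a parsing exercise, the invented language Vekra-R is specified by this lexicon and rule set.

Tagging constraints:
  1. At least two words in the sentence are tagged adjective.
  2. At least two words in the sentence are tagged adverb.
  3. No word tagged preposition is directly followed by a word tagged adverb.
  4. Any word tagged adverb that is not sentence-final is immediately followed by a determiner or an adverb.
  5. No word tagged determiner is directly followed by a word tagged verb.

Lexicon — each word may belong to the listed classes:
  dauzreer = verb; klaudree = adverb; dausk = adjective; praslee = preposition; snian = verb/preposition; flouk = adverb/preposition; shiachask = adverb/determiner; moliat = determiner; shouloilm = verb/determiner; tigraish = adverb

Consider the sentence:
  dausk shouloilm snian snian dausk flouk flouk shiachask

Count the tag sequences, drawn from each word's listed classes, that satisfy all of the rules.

12

Candidates per position — 1:dausk {adjective}; 2:shouloilm {verb,determiner}; 3:snian {verb,preposition}; 4:snian {verb,preposition}; 5:dausk {adjective}; 6:flouk {adverb,preposition}; 7:flouk {adverb,preposition}; 8:shiachask {adverb,determiner}.
There are 64 candidate sequences in total.
Checking each against the rules leaves 12 sequences.
Count = 12.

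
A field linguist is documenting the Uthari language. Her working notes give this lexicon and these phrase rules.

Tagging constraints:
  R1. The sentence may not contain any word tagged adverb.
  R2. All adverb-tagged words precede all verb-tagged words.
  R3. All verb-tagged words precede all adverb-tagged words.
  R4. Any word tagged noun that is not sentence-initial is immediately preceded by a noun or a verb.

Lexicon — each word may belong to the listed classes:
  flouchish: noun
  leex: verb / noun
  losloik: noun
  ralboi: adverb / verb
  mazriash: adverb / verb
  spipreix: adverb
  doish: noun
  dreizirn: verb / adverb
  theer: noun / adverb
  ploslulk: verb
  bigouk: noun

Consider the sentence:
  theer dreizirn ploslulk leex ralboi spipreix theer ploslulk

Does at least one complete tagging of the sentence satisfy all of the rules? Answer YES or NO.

Candidates per position — 1:theer {noun,adverb}; 2:dreizirn {verb,adverb}; 3:ploslulk {verb}; 4:leex {verb,noun}; 5:ralboi {adverb,verb}; 6:spipreix {adverb}; 7:theer {noun,adverb}; 8:ploslulk {verb}.
Rule 1 cannot be satisfied by any choice of tags from the lexicon.
So there is no consistent tagging.

NO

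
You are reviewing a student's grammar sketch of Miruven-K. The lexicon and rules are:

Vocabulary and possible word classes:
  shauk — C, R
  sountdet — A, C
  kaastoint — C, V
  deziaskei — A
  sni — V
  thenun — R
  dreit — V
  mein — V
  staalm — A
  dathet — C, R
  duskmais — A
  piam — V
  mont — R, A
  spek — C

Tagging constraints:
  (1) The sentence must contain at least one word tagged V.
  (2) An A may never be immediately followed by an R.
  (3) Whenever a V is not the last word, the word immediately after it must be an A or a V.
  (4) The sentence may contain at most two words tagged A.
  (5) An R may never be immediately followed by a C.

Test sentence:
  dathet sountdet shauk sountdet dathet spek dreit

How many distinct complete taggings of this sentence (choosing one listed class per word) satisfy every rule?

7

Candidates per position — 1:dathet {C,R}; 2:sountdet {A,C}; 3:shauk {C,R}; 4:sountdet {A,C}; 5:dathet {C,R}; 6:spek {C}; 7:dreit {V}.
There are 32 candidate sequences in total.
Checking each against the rules leaves 7 sequences.
Count = 7.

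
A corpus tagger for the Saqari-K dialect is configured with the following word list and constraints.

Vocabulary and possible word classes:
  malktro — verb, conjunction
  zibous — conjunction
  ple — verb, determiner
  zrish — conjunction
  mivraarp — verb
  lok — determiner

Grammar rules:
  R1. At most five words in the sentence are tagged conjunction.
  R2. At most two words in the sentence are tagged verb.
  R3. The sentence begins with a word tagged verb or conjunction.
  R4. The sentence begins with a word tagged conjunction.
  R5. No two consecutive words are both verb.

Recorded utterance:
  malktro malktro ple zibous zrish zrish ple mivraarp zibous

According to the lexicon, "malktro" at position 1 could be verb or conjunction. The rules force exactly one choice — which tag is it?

conjunction

Candidates per position — 1:malktro {verb,conjunction}; 2:malktro {verb,conjunction}; 3:ple {verb,determiner}; 4:zibous {conjunction}; 5:zrish {conjunction}; 6:zrish {conjunction}; 7:ple {verb,determiner}; 8:mivraarp {verb}; 9:zibous {conjunction}.
Position 1: verb is ruled out by rule 4; that leaves conjunction.
Position 2: conjunction is ruled out by rule 1; that leaves verb.
Position 3: verb is ruled out by rule 2; that leaves determiner.
Position 7: verb is ruled out by rule 2; that leaves determiner.
That leaves exactly one tagging: conjunction verb determiner conjunction conjunction conjunction determiner verb conjunction.
Rule-by-rule: rule 1 ok; rule 2 ok; rule 3 ok; rule 4 ok; rule 5 ok.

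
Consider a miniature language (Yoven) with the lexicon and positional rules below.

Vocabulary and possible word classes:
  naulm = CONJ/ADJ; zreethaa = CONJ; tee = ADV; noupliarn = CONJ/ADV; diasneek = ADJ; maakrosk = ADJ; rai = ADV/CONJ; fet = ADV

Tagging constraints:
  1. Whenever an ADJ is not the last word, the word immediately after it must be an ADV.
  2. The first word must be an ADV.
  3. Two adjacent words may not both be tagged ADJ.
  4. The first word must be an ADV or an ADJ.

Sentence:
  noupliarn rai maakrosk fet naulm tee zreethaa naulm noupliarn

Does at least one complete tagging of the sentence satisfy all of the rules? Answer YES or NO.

Candidates per position — 1:noupliarn {CONJ,ADV}; 2:rai {ADV,CONJ}; 3:maakrosk {ADJ}; 4:fet {ADV}; 5:naulm {CONJ,ADJ}; 6:tee {ADV}; 7:zreethaa {CONJ}; 8:naulm {CONJ,ADJ}; 9:noupliarn {CONJ,ADV}.
One satisfying assignment: ADV ADV ADJ ADV ADJ ADV CONJ ADJ ADV.
Check: rule 1 satisfied; rule 2 satisfied; rule 3 satisfied; rule 4 satisfied.

YES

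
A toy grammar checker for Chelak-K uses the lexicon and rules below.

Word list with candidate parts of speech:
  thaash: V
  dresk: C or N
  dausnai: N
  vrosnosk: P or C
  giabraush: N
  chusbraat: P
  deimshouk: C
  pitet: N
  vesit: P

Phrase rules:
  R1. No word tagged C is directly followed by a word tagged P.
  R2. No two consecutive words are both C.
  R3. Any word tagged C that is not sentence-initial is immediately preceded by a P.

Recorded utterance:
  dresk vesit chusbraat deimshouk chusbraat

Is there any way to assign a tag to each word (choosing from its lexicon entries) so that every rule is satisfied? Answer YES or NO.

Candidates per position — 1:dresk {C,N}; 2:vesit {P}; 3:chusbraat {P}; 4:deimshouk {C}; 5:chusbraat {P}.
Rule 1 cannot be satisfied by any choice of tags from the lexicon.
So there is no consistent tagging.

NO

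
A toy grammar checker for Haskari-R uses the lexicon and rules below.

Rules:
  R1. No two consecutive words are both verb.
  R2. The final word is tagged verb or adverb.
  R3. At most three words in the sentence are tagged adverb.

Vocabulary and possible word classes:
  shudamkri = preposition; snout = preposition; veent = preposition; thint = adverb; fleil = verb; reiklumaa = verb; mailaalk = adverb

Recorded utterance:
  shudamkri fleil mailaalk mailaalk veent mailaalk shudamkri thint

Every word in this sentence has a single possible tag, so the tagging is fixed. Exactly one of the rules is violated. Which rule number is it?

3

Fixed tagging: preposition verb adverb adverb preposition adverb preposition adverb.
Checking each rule: R1 ✓, R2 ✓, R3 ✗.
Only rule 3 fails.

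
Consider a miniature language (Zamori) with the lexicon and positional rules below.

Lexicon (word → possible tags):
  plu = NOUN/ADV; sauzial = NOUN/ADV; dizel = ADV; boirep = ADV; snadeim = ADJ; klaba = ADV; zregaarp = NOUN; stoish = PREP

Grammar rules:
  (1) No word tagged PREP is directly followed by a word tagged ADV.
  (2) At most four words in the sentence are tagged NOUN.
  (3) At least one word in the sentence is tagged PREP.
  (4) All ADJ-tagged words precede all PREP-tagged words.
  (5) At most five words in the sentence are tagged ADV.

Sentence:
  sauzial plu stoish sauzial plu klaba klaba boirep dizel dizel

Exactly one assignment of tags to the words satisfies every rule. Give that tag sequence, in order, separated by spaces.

NOUN NOUN PREP NOUN NOUN ADV ADV ADV ADV ADV

Candidates per position — 1:sauzial {NOUN,ADV}; 2:plu {NOUN,ADV}; 3:stoish {PREP}; 4:sauzial {NOUN,ADV}; 5:plu {NOUN,ADV}; 6:klaba {ADV}; 7:klaba {ADV}; 8:boirep {ADV}; 9:dizel {ADV}; 10:dizel {ADV}.
If word 1 were ADV, no tagging could satisfy rule 5; so word 1 is NOUN.
If word 2 were ADV, no tagging could satisfy rule 5; so word 2 is NOUN.
If word 4 were ADV, no tagging could satisfy rule 1; so word 4 is NOUN.
If word 5 were ADV, no tagging could satisfy rule 5; so word 5 is NOUN.
So the tagging must be: NOUN NOUN PREP NOUN NOUN ADV ADV ADV ADV ADV.
Check: rule 1 satisfied; rule 2 satisfied; rule 3 satisfied; rule 4 satisfied; rule 5 satisfied.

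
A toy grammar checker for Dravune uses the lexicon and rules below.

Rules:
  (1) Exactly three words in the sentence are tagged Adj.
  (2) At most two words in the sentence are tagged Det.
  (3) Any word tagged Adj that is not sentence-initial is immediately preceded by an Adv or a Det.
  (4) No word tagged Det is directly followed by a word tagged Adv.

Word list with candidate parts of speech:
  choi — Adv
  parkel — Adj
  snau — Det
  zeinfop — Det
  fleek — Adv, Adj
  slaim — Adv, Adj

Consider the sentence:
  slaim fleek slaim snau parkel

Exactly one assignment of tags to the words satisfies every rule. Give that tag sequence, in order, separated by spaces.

Candidates per position — 1:slaim {Adv,Adj}; 2:fleek {Adv,Adj}; 3:slaim {Adv,Adj}; 4:snau {Det}; 5:parkel {Adj}.
The remaining ambiguous positions (1, 2, 3) are resolved jointly — only one combination satisfies every rule.
The unique satisfying tagging is: Adj Adv Adj Det Adj.
Verifying each rule — rule 1 ok; rule 2 ok; rule 3 ok; rule 4 ok.

Adj Adv Adj Det Adj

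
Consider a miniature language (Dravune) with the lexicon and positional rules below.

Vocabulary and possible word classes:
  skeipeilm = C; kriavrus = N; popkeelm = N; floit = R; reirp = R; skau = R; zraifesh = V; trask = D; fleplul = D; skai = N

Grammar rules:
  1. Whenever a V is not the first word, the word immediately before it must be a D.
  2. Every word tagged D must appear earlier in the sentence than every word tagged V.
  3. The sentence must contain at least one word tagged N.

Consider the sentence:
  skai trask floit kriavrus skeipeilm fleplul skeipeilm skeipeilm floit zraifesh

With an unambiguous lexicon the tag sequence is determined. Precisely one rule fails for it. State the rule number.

Fixed tagging: N D R N C D C C R V.
Rule check: R1 ✗, R2 ✓, R3 ✓.
Only rule 1 fails.

1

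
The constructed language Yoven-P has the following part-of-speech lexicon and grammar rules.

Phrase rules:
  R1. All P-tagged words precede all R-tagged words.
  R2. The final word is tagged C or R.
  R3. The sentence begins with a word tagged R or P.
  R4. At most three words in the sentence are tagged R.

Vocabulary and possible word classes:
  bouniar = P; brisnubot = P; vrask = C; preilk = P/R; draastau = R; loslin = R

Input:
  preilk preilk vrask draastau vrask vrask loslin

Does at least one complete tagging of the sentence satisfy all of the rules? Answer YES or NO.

YES

Candidates per position — 1:preilk {P,R}; 2:preilk {P,R}; 3:vrask {C}; 4:draastau {R}; 5:vrask {C}; 6:vrask {C}; 7:loslin {R}.
One satisfying assignment: P R C R C C R.
Verifying each rule — rule 1 satisfied; rule 2 satisfied; rule 3 satisfied; rule 4 satisfied.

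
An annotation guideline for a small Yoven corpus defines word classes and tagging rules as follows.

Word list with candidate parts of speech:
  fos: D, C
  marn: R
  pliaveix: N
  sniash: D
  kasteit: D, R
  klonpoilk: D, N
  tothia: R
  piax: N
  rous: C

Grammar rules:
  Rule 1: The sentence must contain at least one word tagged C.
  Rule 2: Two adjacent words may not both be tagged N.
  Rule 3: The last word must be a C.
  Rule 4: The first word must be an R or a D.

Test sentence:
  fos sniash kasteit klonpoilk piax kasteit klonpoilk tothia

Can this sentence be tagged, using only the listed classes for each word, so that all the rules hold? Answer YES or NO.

Candidates per position — 1:fos {D,C}; 2:sniash {D}; 3:kasteit {D,R}; 4:klonpoilk {D,N}; 5:piax {N}; 6:kasteit {D,R}; 7:klonpoilk {D,N}; 8:tothia {R}.
Rule 3 cannot be satisfied by any choice of tags from the lexicon.
So there is no consistent tagging.

NO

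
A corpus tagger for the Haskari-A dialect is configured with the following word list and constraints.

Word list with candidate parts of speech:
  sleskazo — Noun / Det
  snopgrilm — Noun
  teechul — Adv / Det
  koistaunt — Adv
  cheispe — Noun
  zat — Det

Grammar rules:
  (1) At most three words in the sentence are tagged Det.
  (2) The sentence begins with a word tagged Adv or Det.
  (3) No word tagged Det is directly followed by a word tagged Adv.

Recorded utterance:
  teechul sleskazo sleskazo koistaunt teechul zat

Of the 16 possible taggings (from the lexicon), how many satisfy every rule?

Candidates per position — 1:teechul {Adv,Det}; 2:sleskazo {Noun,Det}; 3:sleskazo {Noun,Det}; 4:koistaunt {Adv}; 5:teechul {Adv,Det}; 6:zat {Det}.
There are 16 candidate sequences in total.
Checking each against the rules leaves 7 sequences.
Count = 7.

7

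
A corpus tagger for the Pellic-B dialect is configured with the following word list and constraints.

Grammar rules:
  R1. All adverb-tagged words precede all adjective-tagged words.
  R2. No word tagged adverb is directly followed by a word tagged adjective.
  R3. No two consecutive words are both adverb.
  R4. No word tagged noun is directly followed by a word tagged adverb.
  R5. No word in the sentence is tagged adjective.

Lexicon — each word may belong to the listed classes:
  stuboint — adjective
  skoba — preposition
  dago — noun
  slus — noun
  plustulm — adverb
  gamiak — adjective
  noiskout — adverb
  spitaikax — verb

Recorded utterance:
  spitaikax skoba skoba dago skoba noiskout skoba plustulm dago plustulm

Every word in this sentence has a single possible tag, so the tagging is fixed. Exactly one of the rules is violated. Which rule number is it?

4

Fixed tagging: verb preposition preposition noun preposition adverb preposition adverb noun adverb.
Applying the rules: R1 pass, R2 pass, R3 pass, R4 fail, R5 pass.
Only rule 4 fails.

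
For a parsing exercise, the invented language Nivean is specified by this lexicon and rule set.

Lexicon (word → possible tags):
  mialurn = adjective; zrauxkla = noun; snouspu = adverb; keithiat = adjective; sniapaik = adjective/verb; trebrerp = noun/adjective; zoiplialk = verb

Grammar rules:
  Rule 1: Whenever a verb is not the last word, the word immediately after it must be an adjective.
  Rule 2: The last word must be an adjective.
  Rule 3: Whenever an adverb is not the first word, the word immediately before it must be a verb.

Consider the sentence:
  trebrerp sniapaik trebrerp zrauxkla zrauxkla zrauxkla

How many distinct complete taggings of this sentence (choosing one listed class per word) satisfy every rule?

0

Candidates per position — 1:trebrerp {noun,adjective}; 2:sniapaik {adjective,verb}; 3:trebrerp {noun,adjective}; 4:zrauxkla {noun}; 5:zrauxkla {noun}; 6:zrauxkla {noun}.
There are 8 candidate sequences in total.
Rule 2 cannot be satisfied by any choice of tags from the lexicon.
So there is no consistent tagging.
Count = 0.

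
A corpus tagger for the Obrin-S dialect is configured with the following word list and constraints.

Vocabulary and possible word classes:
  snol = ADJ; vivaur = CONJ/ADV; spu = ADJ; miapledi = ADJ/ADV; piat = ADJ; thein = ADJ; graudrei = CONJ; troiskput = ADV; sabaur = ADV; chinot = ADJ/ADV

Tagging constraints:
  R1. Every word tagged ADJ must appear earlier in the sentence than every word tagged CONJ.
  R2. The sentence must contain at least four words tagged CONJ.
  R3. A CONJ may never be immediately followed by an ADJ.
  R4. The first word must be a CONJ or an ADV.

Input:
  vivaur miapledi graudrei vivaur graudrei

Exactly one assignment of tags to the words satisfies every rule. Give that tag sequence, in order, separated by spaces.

CONJ ADV CONJ CONJ CONJ

Candidates per position — 1:vivaur {CONJ,ADV}; 2:miapledi {ADJ,ADV}; 3:graudrei {CONJ}; 4:vivaur {CONJ,ADV}; 5:graudrei {CONJ}.
If word 1 were ADV, no tagging could satisfy rule 2; so word 1 is CONJ.
If word 2 were ADJ, no tagging could satisfy rule 1; so word 2 is ADV.
If word 4 were ADV, no tagging could satisfy rule 2; so word 4 is CONJ.
So the tagging must be: CONJ ADV CONJ CONJ CONJ.
Rule-by-rule: rule 1 ✓; rule 2 ✓; rule 3 ✓; rule 4 ✓.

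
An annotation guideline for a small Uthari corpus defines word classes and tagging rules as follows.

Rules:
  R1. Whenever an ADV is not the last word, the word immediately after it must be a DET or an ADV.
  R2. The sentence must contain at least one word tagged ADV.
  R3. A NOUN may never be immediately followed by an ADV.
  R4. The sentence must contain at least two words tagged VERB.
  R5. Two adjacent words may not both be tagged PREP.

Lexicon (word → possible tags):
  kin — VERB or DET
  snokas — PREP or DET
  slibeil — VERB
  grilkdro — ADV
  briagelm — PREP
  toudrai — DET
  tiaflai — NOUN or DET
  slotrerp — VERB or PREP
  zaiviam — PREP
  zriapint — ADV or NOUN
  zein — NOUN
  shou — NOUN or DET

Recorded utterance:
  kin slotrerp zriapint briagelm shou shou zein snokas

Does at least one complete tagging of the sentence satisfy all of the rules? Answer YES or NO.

NO

Candidates per position — 1:kin {VERB,DET}; 2:slotrerp {VERB,PREP}; 3:zriapint {ADV,NOUN}; 4:briagelm {PREP}; 5:shou {NOUN,DET}; 6:shou {NOUN,DET}; 7:zein {NOUN}; 8:snokas {PREP,DET}.
Every candidate sequence violates at least one rule; no consistent tagging exists.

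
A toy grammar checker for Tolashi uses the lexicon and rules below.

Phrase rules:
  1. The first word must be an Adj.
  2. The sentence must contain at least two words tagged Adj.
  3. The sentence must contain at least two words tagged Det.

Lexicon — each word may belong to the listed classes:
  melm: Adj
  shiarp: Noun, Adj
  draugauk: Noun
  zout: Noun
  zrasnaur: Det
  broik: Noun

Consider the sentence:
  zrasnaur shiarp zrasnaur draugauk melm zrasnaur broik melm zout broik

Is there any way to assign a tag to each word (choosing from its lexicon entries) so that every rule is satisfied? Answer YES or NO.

NO

Candidates per position — 1:zrasnaur {Det}; 2:shiarp {Noun,Adj}; 3:zrasnaur {Det}; 4:draugauk {Noun}; 5:melm {Adj}; 6:zrasnaur {Det}; 7:broik {Noun}; 8:melm {Adj}; 9:zout {Noun}; 10:broik {Noun}.
Rule 1 cannot be satisfied by any choice of tags from the lexicon.
So there is no consistent tagging.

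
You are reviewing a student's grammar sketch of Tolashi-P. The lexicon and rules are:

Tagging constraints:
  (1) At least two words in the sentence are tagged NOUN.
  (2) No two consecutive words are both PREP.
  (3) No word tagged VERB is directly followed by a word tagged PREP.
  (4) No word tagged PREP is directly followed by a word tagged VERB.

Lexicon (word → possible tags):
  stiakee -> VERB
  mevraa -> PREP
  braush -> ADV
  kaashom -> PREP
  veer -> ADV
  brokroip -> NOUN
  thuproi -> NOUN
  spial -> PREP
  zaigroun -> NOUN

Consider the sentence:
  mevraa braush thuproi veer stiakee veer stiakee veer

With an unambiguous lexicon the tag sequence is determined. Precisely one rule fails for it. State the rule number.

1

Fixed tagging: PREP ADV NOUN ADV VERB ADV VERB ADV.
Rule check: R1 fail, R2 pass, R3 pass, R4 pass.
Only rule 1 fails.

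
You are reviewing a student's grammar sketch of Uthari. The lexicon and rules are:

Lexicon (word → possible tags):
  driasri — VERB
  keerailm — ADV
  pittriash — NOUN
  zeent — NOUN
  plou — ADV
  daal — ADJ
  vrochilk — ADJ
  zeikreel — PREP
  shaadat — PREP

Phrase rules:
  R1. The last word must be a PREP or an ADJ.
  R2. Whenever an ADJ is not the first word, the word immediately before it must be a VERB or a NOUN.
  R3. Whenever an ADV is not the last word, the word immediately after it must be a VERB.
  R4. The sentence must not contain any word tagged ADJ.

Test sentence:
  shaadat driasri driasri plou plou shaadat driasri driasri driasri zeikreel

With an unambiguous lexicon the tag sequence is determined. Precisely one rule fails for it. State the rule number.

Fixed tagging: PREP VERB VERB ADV ADV PREP VERB VERB VERB PREP.
Rule check: R1 ✓, R2 ✓, R3 ✗, R4 ✓.
Only rule 3 fails.

3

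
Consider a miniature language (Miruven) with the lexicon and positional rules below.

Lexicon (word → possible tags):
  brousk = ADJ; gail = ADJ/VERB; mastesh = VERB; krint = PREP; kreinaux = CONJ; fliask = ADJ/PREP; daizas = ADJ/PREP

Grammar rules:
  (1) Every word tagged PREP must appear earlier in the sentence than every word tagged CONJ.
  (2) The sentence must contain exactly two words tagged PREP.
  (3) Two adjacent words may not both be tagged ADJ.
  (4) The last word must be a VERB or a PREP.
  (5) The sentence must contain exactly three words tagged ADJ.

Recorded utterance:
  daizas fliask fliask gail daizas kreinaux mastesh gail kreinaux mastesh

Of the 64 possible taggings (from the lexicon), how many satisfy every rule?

Candidates per position — 1:daizas {ADJ,PREP}; 2:fliask {ADJ,PREP}; 3:fliask {ADJ,PREP}; 4:gail {ADJ,VERB}; 5:daizas {ADJ,PREP}; 6:kreinaux {CONJ}; 7:mastesh {VERB}; 8:gail {ADJ,VERB}; 9:kreinaux {CONJ}; 10:mastesh {VERB}.
There are 64 candidate sequences in total.
The sequences that satisfy every rule: ADJ PREP ADJ VERB PREP CONJ VERB ADJ CONJ VERB; ADJ PREP PREP VERB ADJ CONJ VERB ADJ CONJ VERB; PREP ADJ PREP VERB ADJ CONJ VERB ADJ CONJ VERB; PREP PREP ADJ VERB ADJ CONJ VERB ADJ CONJ VERB.
Count = 4.

4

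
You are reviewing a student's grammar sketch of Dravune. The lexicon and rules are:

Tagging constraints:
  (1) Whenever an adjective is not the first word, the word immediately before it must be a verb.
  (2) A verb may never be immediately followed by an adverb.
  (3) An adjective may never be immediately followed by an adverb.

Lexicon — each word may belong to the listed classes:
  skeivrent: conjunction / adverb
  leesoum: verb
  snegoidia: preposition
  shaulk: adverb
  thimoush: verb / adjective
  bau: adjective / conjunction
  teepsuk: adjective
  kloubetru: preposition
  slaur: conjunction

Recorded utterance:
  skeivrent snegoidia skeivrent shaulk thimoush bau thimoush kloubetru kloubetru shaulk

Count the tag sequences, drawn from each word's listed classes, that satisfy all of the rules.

8

Candidates per position — 1:skeivrent {conjunction,adverb}; 2:snegoidia {preposition}; 3:skeivrent {conjunction,adverb}; 4:shaulk {adverb}; 5:thimoush {verb,adjective}; 6:bau {adjective,conjunction}; 7:thimoush {verb,adjective}; 8:kloubetru {preposition}; 9:kloubetru {preposition}; 10:shaulk {adverb}.
There are 32 candidate sequences in total.
Checking each against the rules leaves 8 sequences.
Count = 8.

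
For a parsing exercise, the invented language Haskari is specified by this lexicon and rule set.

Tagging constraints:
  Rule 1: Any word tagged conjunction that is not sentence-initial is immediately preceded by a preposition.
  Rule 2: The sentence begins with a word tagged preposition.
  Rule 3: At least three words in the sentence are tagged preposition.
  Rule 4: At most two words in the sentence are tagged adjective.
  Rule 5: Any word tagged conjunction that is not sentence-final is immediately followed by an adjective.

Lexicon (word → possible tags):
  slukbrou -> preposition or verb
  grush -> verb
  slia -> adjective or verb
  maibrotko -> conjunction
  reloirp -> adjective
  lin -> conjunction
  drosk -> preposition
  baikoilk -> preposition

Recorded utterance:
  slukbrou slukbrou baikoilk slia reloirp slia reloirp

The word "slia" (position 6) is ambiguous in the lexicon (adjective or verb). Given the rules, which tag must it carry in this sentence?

verb

Candidates per position — 1:slukbrou {preposition,verb}; 2:slukbrou {preposition,verb}; 3:baikoilk {preposition}; 4:slia {adjective,verb}; 5:reloirp {adjective}; 6:slia {adjective,verb}; 7:reloirp {adjective}.
Position 1: verb is ruled out by rule 2; that leaves preposition.
Position 2: verb is ruled out by rule 3; that leaves preposition.
Position 4: adjective is ruled out by rule 4; that leaves verb.
Position 6: adjective is ruled out by rule 4; that leaves verb.
So the tagging must be: preposition preposition preposition verb adjective verb adjective.
Checking: rule 1 satisfied; rule 2 satisfied; rule 3 satisfied; rule 4 satisfied; rule 5 satisfied.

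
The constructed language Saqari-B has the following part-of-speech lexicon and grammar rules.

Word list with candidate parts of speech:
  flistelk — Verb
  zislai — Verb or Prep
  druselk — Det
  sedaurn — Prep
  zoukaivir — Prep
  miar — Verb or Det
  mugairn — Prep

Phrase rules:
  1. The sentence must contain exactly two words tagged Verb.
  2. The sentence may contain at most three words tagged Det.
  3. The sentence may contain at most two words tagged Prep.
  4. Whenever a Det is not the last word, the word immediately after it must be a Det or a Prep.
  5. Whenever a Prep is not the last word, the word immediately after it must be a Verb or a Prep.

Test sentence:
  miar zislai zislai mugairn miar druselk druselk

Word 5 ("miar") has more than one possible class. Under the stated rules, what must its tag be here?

Candidates per position — 1:miar {Verb,Det}; 2:zislai {Verb,Prep}; 3:zislai {Verb,Prep}; 4:mugairn {Prep}; 5:miar {Verb,Det}; 6:druselk {Det}; 7:druselk {Det}.
If word 5 were Det, no tagging could satisfy rule 5; so word 5 is Verb.
The remaining ambiguous positions (1, 2, 3) are resolved jointly — only one combination satisfies every rule.
The only consistent sequence is: Det Prep Verb Prep Verb Det Det.
Checking: rule 1 ✓; rule 2 ✓; rule 3 ✓; rule 4 ✓; rule 5 ✓.

Verb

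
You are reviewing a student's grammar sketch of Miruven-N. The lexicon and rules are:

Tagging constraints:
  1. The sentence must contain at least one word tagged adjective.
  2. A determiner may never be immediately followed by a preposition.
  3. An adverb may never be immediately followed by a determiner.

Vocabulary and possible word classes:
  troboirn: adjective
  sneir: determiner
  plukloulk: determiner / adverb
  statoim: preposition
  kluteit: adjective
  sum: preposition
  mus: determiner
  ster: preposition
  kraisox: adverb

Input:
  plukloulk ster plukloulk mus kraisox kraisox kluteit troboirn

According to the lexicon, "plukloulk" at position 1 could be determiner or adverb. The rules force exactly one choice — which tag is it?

adverb

Candidates per position — 1:plukloulk {determiner,adverb}; 2:ster {preposition}; 3:plukloulk {determiner,adverb}; 4:mus {determiner}; 5:kraisox {adverb}; 6:kraisox {adverb}; 7:kluteit {adjective}; 8:troboirn {adjective}.
If word 1 were determiner, no tagging could satisfy rule 2; so word 1 is adverb.
If word 3 were adverb, no tagging could satisfy rule 3; so word 3 is determiner.
That leaves exactly one tagging: adverb preposition determiner determiner adverb adverb adjective adjective.
Verifying each rule — rule 1 ✓; rule 2 ✓; rule 3 ✓.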